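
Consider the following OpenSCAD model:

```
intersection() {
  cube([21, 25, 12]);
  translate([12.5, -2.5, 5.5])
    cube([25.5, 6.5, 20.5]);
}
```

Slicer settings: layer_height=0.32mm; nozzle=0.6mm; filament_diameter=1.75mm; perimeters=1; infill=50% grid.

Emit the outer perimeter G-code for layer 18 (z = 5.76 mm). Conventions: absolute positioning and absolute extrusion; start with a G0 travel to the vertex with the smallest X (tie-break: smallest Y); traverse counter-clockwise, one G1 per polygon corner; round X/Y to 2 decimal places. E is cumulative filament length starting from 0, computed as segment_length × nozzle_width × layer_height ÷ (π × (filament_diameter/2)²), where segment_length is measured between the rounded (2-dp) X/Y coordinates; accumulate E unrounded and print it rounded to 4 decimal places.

G0 X12.50 Y0.00 Z5.76
G1 X21.00 Y0.00 E0.6785
G1 X21.00 Y4.00 E0.9978
G1 X12.50 Y4.00 E1.6763
G1 X12.50 Y0.00 E1.9956

At z = 5.76 mm: the cube is present — its section is the full 21×25 rectangle; the 25.5×6.5 cube at (12.5, -2.5) contributes its full rectangle; Taking the intersection: the 25.5×6.5 cube at (12.5, -2.5) partially overlaps the 21×25 cube; clipping to the common part keeps 34.00 mm² — 1 connected region. The outline is a single polygon with 4 vertices. Extrusion per mm of travel: 0.6 × 0.32 / (π × 0.875²) = 0.079824. Accumulating E over each segment gives final E = 1.9956.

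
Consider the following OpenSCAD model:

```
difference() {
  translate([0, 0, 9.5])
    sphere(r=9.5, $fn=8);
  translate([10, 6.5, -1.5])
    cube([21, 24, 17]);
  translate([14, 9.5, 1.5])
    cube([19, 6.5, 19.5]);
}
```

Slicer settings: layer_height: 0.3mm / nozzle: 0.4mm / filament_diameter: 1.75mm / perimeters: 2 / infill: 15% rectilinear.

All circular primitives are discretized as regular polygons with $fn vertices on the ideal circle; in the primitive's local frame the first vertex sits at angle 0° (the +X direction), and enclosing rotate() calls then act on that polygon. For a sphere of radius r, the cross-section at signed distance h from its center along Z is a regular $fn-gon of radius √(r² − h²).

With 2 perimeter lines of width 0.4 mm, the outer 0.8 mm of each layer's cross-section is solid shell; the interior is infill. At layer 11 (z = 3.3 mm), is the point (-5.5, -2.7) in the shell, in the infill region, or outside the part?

At z = 3.3 mm: the r=9.5 sphere contributes a regular 8-gon of circumradius √(9.5²−6.2²) = 7.198; the cube at (10, 6.5) is present — its section is the full 21×24 rectangle; the cube at (14, 9.5) is present — its section is the full 19×6.5 rectangle; Taking the first minus the rest: starting from the r=9.5 sphere, the 21×24 cube at (10, 6.5) misses the remaining region (no effect); the 19×6.5 cube at (14, 9.5) misses the remaining region (no effect) — 1 connected region. Overall, the cross-section is a single solid region. The nearest boundary edge runs (-5.09, -5.09)→(-7.20, 0.00); distance from the point to it = 0.54 mm. The point is inside the cross-section, 0.54 mm from the nearest boundary — within the 0.8 mm shell band (2 × 0.4).

shell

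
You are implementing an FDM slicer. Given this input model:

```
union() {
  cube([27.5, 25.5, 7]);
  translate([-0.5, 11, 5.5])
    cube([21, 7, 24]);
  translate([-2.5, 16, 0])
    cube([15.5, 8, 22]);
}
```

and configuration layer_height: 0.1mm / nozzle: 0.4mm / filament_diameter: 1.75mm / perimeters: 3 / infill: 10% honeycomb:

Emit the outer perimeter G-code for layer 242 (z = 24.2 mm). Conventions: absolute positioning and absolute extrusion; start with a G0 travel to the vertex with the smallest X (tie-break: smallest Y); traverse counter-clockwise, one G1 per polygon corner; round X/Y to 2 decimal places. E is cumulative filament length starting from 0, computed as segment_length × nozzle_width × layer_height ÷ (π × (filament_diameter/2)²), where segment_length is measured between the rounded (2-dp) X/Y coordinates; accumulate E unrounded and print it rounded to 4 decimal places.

At z = 24.2 mm: the cube does not reach this height (z outside [0, 7]); the 21×7 cube at (-0.5, 11) contributes its full rectangle; the cube at (-2.5, 16) is absent (z outside [0, 22]); Taking the union: only the 21×7 cube at (-0.5, 11) is present, so the union is just that shape — 1 connected region. The outline is a single polygon with 4 vertices. Extrusion per mm of travel: 0.4 × 0.1 / (π × 0.875²) = 0.016630. Accumulating E over each segment gives final E = 0.9313.

G0 X-0.50 Y11.00 Z24.20
G1 X20.50 Y11.00 E0.3492
G1 X20.50 Y18.00 E0.4656
G1 X-0.50 Y18.00 E0.8149
G1 X-0.50 Y11.00 E0.9313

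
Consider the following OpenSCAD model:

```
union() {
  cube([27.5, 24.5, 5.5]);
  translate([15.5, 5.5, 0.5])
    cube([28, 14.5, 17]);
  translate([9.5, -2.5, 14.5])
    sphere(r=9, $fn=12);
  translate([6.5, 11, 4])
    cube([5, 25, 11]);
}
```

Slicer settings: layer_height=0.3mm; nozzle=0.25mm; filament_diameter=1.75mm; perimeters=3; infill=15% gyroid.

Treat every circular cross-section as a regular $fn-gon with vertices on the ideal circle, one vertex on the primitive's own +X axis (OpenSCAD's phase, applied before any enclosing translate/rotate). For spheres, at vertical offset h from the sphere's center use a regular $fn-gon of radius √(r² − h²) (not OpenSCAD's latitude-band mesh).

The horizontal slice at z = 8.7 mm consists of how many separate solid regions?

3

At z = 8.7 mm: the cube does not reach this height (z outside [0, 5.5]); the cube at (15.5, 5.5) (footprint 28×14.5) is included at this height; the r=9 sphere at (9.5, -2.5) slices to a regular 12-gon of circumradius 6.882 (√(r²−h²) with h=5.8 from center); the 5×25 cube at (6.5, 11) contributes its full rectangle; Combining (union): the 3 present regions are separate (no shared area or edge), so areas and boundary lengths simply add and each stays a separate island — 3 connected regions. The result has 3 disconnected regions.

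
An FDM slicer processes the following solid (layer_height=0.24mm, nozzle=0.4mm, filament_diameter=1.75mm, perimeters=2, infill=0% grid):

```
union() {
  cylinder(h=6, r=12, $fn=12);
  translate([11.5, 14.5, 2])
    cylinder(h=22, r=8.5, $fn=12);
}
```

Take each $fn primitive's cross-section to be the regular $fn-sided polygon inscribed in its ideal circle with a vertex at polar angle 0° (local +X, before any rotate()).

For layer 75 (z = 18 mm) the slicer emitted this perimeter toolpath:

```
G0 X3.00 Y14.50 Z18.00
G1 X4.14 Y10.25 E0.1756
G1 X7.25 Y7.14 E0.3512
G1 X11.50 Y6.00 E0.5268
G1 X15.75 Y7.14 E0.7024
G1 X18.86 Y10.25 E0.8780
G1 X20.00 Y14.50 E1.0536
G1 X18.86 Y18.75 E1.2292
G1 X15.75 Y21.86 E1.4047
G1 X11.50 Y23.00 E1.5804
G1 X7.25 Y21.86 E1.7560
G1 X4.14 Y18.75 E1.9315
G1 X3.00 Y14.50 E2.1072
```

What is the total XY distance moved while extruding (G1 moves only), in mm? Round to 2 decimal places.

Sum the Euclidean lengths of each G1 segment: total = 52.79 mm.

52.79 mm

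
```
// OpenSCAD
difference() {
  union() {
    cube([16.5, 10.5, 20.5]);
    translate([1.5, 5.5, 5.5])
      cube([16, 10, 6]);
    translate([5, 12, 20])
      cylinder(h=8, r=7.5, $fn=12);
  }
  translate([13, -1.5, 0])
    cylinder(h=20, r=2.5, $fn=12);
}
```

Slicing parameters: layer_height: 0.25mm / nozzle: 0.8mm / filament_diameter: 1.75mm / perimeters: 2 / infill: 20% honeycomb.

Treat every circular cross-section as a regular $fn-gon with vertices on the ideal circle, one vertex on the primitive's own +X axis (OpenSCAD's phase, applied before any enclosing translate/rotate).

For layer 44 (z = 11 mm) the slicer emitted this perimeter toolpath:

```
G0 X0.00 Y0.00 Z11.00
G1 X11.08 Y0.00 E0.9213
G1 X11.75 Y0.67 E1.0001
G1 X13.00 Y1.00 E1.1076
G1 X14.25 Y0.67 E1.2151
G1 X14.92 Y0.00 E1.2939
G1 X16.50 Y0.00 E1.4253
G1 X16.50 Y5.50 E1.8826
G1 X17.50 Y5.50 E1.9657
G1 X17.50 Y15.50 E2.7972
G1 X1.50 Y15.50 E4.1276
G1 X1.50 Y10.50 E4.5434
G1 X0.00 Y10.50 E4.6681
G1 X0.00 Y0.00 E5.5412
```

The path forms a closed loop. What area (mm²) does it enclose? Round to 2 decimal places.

255.71 mm²

Apply the shoelace formula to the sequence of (X, Y) vertices; enclosed area = 255.71 mm².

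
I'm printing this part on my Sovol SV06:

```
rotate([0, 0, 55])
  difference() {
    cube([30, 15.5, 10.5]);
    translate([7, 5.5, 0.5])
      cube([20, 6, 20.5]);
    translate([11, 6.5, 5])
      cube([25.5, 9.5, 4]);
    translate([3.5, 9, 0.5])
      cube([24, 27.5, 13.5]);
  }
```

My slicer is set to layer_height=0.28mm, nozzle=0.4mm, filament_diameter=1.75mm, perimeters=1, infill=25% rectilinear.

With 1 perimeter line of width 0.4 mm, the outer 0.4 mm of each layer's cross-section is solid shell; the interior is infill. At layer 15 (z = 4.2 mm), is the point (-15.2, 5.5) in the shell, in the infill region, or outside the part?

outside

At z = 4.2 mm: the cube (footprint 30×15.5) is included at this height; the 20×6 cube at (7, 5.5) contributes its full rectangle; the cube at (11, 6.5) is absent (z outside [5, 9]); the 24×27.5 cube at (3.5, 9) contributes its full rectangle; After the difference (first − rest): starting from the 30×15.5 cube, the 20×6 cube at (7, 5.5) lies wholly inside it (removes its full 120.00 mm² and its 52.00 mm outline becomes a hole wall); the 24×27.5 cube at (3.5, 9) partially overlaps it — only the 106.00 mm² overlap (of its 660.00 mm²) is removed, clipping the outline — 1 connected region; (whole slice rotated 55° about Z — lengths, areas and connectivity unchanged). Overall, the cross-section is a single solid region. Undo the 55° rotation: the query point maps to (-4.213, 15.606) in the un-rotated model frame. The nearest boundary edge runs (0.00, 0.00)→(0.00, 15.50); distance from the point to it = 4.21 mm. The point is not inside any of the regions above, so it lies outside the cross-section (4.21 mm from the nearest boundary).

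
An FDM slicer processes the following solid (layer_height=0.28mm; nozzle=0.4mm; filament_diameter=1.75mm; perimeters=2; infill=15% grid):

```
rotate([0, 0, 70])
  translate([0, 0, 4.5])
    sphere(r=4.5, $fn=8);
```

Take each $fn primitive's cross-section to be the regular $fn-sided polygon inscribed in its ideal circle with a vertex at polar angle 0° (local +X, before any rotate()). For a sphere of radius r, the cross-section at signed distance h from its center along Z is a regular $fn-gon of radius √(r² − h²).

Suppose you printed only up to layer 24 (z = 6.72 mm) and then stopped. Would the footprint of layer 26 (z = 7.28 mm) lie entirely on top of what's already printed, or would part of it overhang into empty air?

Compare the two slices. At z = 6.72: the r=4.5 sphere contributes a regular 8-gon of circumradius √(4.5²−2.22²) = 3.914 (area = (8/2)·3.914²·sin(360°/8) = 43.34 mm²); (rotated 70° about Z; rotation is an isometry so areas/perimeters/island counts are preserved). At z = 7.28: the r=4.5 sphere contributes a regular 8-gon of circumradius √(4.5²−2.78²) = 3.539 (area = (8/2)·3.539²·sin(360°/8) = 35.42 mm²); (whole slice rotated 70° about Z — lengths, areas and connectivity unchanged). Checking containment: the cross-section at z = 7.28 is a subset of the cross-section at z = 6.72.

entirely on top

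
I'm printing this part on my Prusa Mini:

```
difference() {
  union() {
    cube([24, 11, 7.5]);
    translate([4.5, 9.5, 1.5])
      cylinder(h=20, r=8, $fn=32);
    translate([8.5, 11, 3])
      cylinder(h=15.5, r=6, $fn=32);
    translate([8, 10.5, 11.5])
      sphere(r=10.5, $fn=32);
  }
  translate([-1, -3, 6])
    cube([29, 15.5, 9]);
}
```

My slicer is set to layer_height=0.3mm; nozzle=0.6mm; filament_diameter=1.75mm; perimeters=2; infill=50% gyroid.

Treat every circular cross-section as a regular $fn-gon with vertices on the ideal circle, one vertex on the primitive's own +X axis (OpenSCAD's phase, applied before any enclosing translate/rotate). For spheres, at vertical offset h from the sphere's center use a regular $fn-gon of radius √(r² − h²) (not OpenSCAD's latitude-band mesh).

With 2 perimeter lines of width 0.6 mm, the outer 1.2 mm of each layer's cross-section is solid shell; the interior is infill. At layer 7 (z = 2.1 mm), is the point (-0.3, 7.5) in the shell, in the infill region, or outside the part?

At z = 2.1 mm: the cube (footprint 24×11) is included at this height; the r=8 cylinder at (4.5, 9.5) gives a regular 32-gon of circumradius 8 (constant along its height); the cylinder at (8.5, 11) is not intersected at this z (z outside [3, 18.5]); the r=10.5 sphere at (8, 10.5) contributes a regular 32-gon of circumradius √(10.5²−9.4²) = 4.679; Combining (union): the regions partially overlap (shared area 169.98 mm²), so overlapping operands fuse into one piece — 1 connected region; the cube at (-1, -3) does not reach this height (z outside [6, 15]); Taking the first minus the rest: none of the subtracted shapes is present at this height, so the result so far is unchanged — 1 connected region. Overall, the cross-section is a single solid region. The nearest boundary edge runs (-2.15, 5.06)→(-2.89, 6.44); distance from the point to it = 2.79 mm. The point is inside the cross-section and 2.79 mm from the nearest boundary — more than the 1.2 mm shell width (2 × 0.6), so it's in the infill interior.

infill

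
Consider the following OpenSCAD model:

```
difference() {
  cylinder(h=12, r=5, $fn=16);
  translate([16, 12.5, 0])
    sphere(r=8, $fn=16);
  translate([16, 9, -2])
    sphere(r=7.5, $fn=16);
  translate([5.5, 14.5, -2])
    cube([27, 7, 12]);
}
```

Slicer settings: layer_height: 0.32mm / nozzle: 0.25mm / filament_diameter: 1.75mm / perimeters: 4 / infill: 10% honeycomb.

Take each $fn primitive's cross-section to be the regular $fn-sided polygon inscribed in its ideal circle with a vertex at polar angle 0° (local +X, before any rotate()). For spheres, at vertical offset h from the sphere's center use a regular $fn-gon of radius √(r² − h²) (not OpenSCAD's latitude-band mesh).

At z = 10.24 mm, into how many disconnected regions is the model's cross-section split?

At z = 10.24 mm: the cylinder: section is a regular 16-gon, circumradius r=5; the sphere at (16, 12.5) is not intersected at this z (|z−center|=10.240 > r=8); the sphere at (16, 9) is absent (|z−center|=12.240 > r=7.5); the cube at (5.5, 14.5) is absent (z outside [-2, 10]); Taking the first minus the rest: none of the subtracted shapes is present at this height, so the r=5 cylinder is unchanged — 1 connected region. The result has 1 disconnected region.

1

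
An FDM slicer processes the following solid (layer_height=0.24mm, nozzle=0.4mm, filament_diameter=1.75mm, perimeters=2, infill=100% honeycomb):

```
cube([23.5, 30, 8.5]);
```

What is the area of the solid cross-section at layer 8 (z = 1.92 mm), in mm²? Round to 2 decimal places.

At z = 1.92 mm: the cube (footprint 23.5×30) is included at this height (area 705.00 mm²). Overall, the cross-section is a single solid region. Net area = 705.00 mm².

705.00 mm²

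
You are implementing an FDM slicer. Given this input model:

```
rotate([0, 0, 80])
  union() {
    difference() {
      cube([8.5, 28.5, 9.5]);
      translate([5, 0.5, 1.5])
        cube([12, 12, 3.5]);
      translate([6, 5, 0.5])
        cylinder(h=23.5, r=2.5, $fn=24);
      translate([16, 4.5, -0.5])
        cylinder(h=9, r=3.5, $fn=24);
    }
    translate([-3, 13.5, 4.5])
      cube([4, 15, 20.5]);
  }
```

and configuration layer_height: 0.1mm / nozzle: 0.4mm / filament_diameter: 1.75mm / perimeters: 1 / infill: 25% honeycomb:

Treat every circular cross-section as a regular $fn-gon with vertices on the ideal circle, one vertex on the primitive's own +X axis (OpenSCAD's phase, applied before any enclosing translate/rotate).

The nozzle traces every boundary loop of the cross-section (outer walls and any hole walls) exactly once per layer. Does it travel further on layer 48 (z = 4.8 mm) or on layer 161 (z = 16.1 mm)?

layer 48 (z = 4.8 mm)

Layer 48 (z = 4.8): the cube is present — its section is the full 8.5×28.5 rectangle (perimeter 74.00 mm); the 12×12 cube at (5, 0.5) contributes its full rectangle (perimeter 48.00 mm); the r=2.5 cylinder at (6, 5) contributes a regular 24-gon of circumradius 2.5 (perimeter = 2·24·2.500·sin(180°/24) = 15.66 mm); the cylinder at (16, 4.5): section is a regular 24-gon, circumradius r=3.5 (perimeter = 2·24·3.500·sin(180°/24) = 21.93 mm); Taking the first minus the rest: starting from the 8.5×28.5 cube, the 12×12 cube at (5, 0.5) partially overlaps it — only the 42.00 mm² overlap (of its 144.00 mm²) is removed, clipping the outline; the r=2.5 cylinder at (6, 5) partially overlaps it — only the 4.87 mm² overlap (of its 19.41 mm²) is removed, clipping the outline; the r=3.5 cylinder at (16, 4.5) misses the remaining region (no effect) — boundary = 82.23 mm; the 4×15 cube at (-3, 13.5) contributes its full rectangle (perimeter 38.00 mm); Combining (union): the regions partially overlap (shared area 15.00 mm²), so the edge portions inside another operand are dropped and the merged outline is re-measured after clipping — boundary = 88.23 mm; (rotated 80° about Z; rotation is an isometry so areas/perimeters/island counts are preserved). So its perimeter = 88.23 mm. Layer 161 (z = 16.1): the cube does not reach this height (z outside [0, 9.5]); the cube at (5, 0.5) is absent (z outside [1.5, 5]); the r=2.5 cylinder at (6, 5) contributes a regular 24-gon of circumradius 2.5 (perimeter = 2·24·2.500·sin(180°/24) = 15.66 mm); the cylinder at (16, 4.5) is not intersected at this z (z outside [-0.5, 8.5]); After the difference (first − rest): the first operand is absent here, so nothing remains; the 4×15 cube at (-3, 13.5) contributes its full rectangle (perimeter 38.00 mm); Merging all regions: only the 4×15 cube at (-3, 13.5) is present, so the union is just that shape — boundary = 38.00 mm; (whole slice rotated 80° about Z — lengths, areas and connectivity unchanged). So its perimeter = 38.00 mm. Layer 48 is larger (88.23 vs 38.00 mm).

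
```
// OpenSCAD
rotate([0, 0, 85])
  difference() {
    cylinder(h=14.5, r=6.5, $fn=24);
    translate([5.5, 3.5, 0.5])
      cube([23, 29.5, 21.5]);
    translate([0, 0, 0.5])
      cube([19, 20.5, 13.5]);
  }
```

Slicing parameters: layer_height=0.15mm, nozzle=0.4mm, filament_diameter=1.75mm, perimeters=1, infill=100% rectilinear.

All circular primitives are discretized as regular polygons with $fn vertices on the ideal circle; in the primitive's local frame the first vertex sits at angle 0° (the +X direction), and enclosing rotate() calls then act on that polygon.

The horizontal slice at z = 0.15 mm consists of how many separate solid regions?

1

At z = 0.15 mm: the r=6.5 cylinder gives a regular 24-gon of circumradius 6.5 (constant along its height); the cube at (5.5, 3.5) is not intersected at this z (z outside [0.5, 22]); the cube does not reach this height (z outside [0.5, 14]); After the difference (first − rest): none of the subtracted shapes is present at this height, so the r=6.5 cylinder is unchanged — 1 connected region; (whole slice rotated 85° about Z — lengths, areas and connectivity unchanged). The result has 1 disconnected region.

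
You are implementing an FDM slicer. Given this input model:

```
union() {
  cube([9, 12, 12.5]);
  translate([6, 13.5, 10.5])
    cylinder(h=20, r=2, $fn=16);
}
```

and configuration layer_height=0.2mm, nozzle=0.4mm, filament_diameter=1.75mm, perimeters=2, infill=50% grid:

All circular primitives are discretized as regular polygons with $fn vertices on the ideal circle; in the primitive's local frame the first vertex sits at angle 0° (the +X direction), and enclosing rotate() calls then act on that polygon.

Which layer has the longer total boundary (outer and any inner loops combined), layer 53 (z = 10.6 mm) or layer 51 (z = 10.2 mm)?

layer 53 (z = 10.6 mm)

Layer 53 (z = 10.6): the 9×12 cube contributes its full rectangle (perimeter 42.00 mm); the cylinder at (6, 13.5): section is a regular 16-gon, circumradius r=2 (perimeter = 2·16·2.000·sin(180°/16) = 12.49 mm); Taking the union: the regions partially overlap (shared area 0.83 mm²), so the edge portions inside another operand are dropped and the merged outline is re-measured after clipping — boundary = 49.10 mm. So its perimeter = 49.10 mm. Layer 51 (z = 10.2): the cube is present — its section is the full 9×12 rectangle (perimeter 42.00 mm); the cylinder at (6, 13.5) is not intersected at this z (z outside [10.5, 30.5]); Merging all regions: only the 9×12 cube is present, so the union is just that shape — boundary = 42.00 mm. So its perimeter = 42.00 mm. Layer 53 is larger (49.10 vs 42.00 mm).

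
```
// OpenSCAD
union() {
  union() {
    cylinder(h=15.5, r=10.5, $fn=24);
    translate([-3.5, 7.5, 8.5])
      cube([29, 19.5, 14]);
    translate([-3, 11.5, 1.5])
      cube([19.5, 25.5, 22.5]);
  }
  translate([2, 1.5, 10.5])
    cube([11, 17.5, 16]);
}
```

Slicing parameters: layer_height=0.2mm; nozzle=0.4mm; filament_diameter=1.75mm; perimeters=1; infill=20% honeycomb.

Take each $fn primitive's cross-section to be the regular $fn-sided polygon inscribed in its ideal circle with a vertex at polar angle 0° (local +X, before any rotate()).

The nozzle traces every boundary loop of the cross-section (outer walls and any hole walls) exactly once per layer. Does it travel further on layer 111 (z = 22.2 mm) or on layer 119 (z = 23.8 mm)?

layer 111 (z = 22.2 mm)

Layer 111 (z = 22.2): the cylinder is absent (z outside [0, 15.5]); the cube at (-3.5, 7.5) is present — its section is the full 29×19.5 rectangle (perimeter 97.00 mm); the cube at (-3, 11.5) is present — its section is the full 19.5×25.5 rectangle (perimeter 90.00 mm); Merging all regions: the regions partially overlap (shared area 302.25 mm²), so the edge portions inside another operand are dropped and the merged outline is re-measured after clipping — boundary = 117.00 mm; the 11×17.5 cube at (2, 1.5) contributes its full rectangle (perimeter 57.00 mm); Combining (union): the regions partially overlap (shared area 126.50 mm²), so the edge portions inside another operand are dropped and the merged outline is re-measured after clipping — boundary = 129.00 mm. So its perimeter = 129.00 mm. Layer 119 (z = 23.8): the cylinder is not intersected at this z (z outside [0, 15.5]); the cube at (-3.5, 7.5) does not reach this height (z outside [8.5, 22.5]); the cube at (-3, 11.5) is present — its section is the full 19.5×25.5 rectangle (perimeter 90.00 mm); Combining (union): only the 19.5×25.5 cube at (-3, 11.5) is present, so the union is just that shape — boundary = 90.00 mm; the cube at (2, 1.5) is present — its section is the full 11×17.5 rectangle (perimeter 57.00 mm); Merging all regions: the regions partially overlap (shared area 82.50 mm²), so the edge portions inside another operand are dropped and the merged outline is re-measured after clipping — boundary = 110.00 mm. So its perimeter = 110.00 mm. Layer 111 is larger (129.00 vs 110.00 mm).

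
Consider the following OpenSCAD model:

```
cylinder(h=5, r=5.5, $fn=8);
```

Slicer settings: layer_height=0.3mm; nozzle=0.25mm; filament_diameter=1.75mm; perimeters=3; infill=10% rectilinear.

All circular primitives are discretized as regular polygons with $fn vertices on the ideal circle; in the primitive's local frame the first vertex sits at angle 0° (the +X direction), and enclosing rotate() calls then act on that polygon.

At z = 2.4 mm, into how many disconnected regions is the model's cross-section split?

At z = 2.4 mm: the r=5.5 cylinder contributes a regular 8-gon of circumradius 5.5. The result has 1 disconnected region.

1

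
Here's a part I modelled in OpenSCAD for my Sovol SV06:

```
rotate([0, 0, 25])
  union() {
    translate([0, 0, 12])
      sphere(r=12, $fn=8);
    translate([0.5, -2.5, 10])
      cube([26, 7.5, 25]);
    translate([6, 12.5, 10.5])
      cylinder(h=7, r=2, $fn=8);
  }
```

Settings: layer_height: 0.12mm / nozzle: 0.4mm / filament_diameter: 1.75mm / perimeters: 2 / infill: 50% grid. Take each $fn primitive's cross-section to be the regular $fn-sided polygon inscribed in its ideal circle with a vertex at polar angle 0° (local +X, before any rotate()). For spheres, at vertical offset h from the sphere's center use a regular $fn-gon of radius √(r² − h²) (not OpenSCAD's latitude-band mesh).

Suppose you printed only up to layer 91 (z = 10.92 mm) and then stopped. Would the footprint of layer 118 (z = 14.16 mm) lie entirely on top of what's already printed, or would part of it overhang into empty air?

entirely on top

Compare the two slices. At z = 10.92: the r=12 sphere slices to a regular 8-gon of circumradius 11.951 (√(r²−h²) with h=1.08 from center) (area = (8/2)·11.951²·sin(360°/8) = 403.99 mm²); the cube at (0.5, -2.5) (footprint 26×7.5) is included at this height (area 195.00 mm²); the cylinder at (6, 12.5): section is a regular 8-gon, circumradius r=2 (area = (8/2)·2.000²·sin(360°/8) = 11.31 mm²); Taking the union: the regions partially overlap — summed areas 610.31 mm² minus the doubly-counted overlap 79.41 mm² gives 530.90 mm² — area = 530.90 mm²; (whole slice rotated 25° about Z — lengths, areas and connectivity unchanged). At z = 14.16: the r=12 sphere contributes a regular 8-gon of circumradius √(12²−2.16²) = 11.804 (area = (8/2)·11.804²·sin(360°/8) = 394.10 mm²); the 26×7.5 cube at (0.5, -2.5) contributes its full rectangle (area 195.00 mm²); the r=2 cylinder at (6, 12.5) contributes a regular 8-gon of circumradius 2 (area = (8/2)·2.000²·sin(360°/8) = 11.31 mm²); Combining (union): the regions partially overlap — summed areas 600.41 mm² minus the doubly-counted overlap 78.31 mm² gives 522.10 mm² — area = 522.10 mm²; (rotated 25° about Z; rotation is an isometry so areas/perimeters/island counts are preserved). Checking containment: the cross-section at z = 14.16 is a subset of the cross-section at z = 10.92.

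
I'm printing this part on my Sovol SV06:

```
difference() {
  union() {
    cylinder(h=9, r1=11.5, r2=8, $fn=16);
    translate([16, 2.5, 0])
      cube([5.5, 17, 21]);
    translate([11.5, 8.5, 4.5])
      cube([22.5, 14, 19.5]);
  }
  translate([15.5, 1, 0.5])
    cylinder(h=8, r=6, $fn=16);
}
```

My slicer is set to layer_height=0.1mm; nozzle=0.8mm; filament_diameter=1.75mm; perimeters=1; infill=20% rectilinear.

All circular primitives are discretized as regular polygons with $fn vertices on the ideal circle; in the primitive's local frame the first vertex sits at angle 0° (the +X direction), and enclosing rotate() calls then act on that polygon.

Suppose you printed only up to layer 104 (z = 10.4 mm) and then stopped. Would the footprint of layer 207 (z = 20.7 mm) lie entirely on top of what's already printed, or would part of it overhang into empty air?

entirely on top

Compare the two slices. At z = 10.4: the cone is not intersected at this z (z outside [0, 9]); the cube at (16, 2.5) (footprint 5.5×17) is included at this height (area 93.50 mm²); the 22.5×14 cube at (11.5, 8.5) contributes its full rectangle (area 315.00 mm²); Merging all regions: the regions partially overlap — summed areas 408.50 mm² minus the doubly-counted overlap 60.50 mm² gives 348.00 mm² — area = 348.00 mm²; the cylinder at (15.5, 1) does not reach this height (z outside [0.5, 8.5]); After the difference (first − rest): none of the subtracted shapes is present at this height, so that combined region is unchanged — area = 348.00 mm². At z = 20.7: the cone is not intersected at this z (z outside [0, 9]); the 5.5×17 cube at (16, 2.5) contributes its full rectangle (area 93.50 mm²); the cube at (11.5, 8.5) is present — its section is the full 22.5×14 rectangle (area 315.00 mm²); Combining (union): the regions partially overlap — summed areas 408.50 mm² minus the doubly-counted overlap 60.50 mm² gives 348.00 mm² — area = 348.00 mm²; the cylinder at (15.5, 1) is not intersected at this z (z outside [0.5, 8.5]); After the difference (first − rest): none of the subtracted shapes is present at this height, so that combined region is unchanged — area = 348.00 mm². Checking containment: the cross-section at z = 20.7 is a subset of the cross-section at z = 10.4.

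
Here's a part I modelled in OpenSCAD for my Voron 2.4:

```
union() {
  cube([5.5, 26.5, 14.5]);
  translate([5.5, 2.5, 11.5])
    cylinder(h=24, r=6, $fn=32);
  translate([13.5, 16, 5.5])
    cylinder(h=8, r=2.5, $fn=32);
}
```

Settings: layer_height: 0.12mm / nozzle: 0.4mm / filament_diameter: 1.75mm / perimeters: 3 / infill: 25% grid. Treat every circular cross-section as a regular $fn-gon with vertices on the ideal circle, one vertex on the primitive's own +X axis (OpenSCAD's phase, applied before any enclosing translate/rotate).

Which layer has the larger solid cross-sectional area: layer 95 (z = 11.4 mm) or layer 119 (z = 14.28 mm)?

Layer 95 (z = 11.4): the cube (footprint 5.5×26.5) is included at this height (area 145.75 mm²); the cylinder at (5.5, 2.5) is absent (z outside [11.5, 35.5]); the r=2.5 cylinder at (13.5, 16) contributes a regular 32-gon of circumradius 2.5 (area = (32/2)·2.500²·sin(360°/32) = 19.51 mm²); Combining (union): the 2 present regions are separate (no shared area or edge), so areas and boundary lengths simply add and each stays a separate island — area = 165.26 mm². So its area = 165.26 mm². Layer 119 (z = 14.28): the 5.5×26.5 cube contributes its full rectangle (area 145.75 mm²); the cylinder at (5.5, 2.5): section is a regular 32-gon, circumradius r=6 (area = (32/2)·6.000²·sin(360°/32) = 112.37 mm²); the cylinder at (13.5, 16) is absent (z outside [5.5, 13.5]); Merging all regions: the regions partially overlap — summed areas 258.12 mm² minus the doubly-counted overlap 41.08 mm² gives 217.04 mm² — area = 217.04 mm². So its area = 217.04 mm². Layer 119 is larger (217.04 vs 165.26 mm²).

layer 119 (z = 14.28 mm)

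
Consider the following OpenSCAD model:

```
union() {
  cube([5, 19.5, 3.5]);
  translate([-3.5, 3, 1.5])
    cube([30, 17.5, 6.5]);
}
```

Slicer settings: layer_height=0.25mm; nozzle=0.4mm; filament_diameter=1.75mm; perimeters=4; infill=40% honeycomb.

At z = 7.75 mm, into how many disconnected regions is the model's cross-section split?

At z = 7.75 mm: the cube is absent (z outside [0, 3.5]); the 30×17.5 cube at (-3.5, 3) contributes its full rectangle; Combining (union): only the 30×17.5 cube at (-3.5, 3) is present, so the union is just that shape — 1 connected region. The result has 1 disconnected region.

1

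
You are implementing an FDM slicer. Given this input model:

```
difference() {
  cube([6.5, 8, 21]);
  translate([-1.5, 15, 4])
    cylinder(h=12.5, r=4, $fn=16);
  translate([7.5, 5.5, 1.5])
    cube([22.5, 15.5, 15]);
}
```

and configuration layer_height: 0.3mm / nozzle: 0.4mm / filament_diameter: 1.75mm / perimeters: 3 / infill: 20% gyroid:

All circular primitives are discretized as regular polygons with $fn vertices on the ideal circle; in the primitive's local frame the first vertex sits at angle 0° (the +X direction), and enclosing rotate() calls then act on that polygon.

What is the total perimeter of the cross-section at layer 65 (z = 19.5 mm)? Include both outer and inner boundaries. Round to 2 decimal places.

At z = 19.5 mm: the cube (footprint 6.5×8) is included at this height (perimeter 29.00 mm); the cylinder at (-1.5, 15) is not intersected at this z (z outside [4, 16.5]); the cube at (7.5, 5.5) is not intersected at this z (z outside [1.5, 16.5]); After the difference (first − rest): none of the subtracted shapes is present at this height, so the 6.5×8 cube is unchanged — boundary = 29.00 mm. Overall, the cross-section is a single solid region. Total boundary length (outer) = 29.00 mm.

29.00 mm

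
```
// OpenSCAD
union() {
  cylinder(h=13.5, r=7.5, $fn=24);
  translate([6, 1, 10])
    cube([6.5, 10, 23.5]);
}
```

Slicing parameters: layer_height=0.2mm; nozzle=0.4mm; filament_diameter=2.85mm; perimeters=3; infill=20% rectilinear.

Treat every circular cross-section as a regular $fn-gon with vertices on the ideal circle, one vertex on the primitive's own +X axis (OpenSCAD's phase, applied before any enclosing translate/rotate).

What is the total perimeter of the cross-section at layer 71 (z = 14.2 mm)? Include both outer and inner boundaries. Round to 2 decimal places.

At z = 14.2 mm: the cylinder is absent (z outside [0, 13.5]); the cube at (6, 1) is present — its section is the full 6.5×10 rectangle (perimeter 33.00 mm); Taking the union: only the 6.5×10 cube at (6, 1) is present, so the union is just that shape — boundary = 33.00 mm. Overall, the cross-section is a single solid region. Total boundary length (outer) = 33.00 mm.

33.00 mm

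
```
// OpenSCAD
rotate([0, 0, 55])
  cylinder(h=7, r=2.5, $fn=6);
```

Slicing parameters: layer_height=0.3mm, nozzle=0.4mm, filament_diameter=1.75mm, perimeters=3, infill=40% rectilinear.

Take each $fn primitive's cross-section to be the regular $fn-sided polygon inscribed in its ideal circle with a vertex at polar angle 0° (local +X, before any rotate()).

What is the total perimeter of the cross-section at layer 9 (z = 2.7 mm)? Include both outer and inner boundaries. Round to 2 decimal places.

At z = 2.7 mm: the r=2.5 cylinder gives a regular 6-gon of circumradius 2.5 (constant along its height) (perimeter = 2·6·2.500·sin(180°/6) = 15.00 mm); (rotated 55° about Z; rotation is an isometry so areas/perimeters/island counts are preserved). Overall, the cross-section is a single solid region. Total boundary length (outer) = 15.00 mm.

15.00 mm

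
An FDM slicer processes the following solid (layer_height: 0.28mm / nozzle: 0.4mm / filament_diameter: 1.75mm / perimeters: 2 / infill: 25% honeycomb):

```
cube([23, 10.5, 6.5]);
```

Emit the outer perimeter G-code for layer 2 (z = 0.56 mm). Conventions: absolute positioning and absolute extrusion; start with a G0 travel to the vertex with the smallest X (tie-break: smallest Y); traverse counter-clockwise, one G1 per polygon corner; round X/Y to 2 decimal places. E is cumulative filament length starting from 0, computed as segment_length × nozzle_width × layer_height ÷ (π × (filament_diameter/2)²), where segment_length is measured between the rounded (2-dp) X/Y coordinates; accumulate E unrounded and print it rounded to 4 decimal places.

G0 X0.00 Y0.00 Z0.56
G1 X23.00 Y0.00 E1.0710
G1 X23.00 Y10.50 E1.5599
G1 X0.00 Y10.50 E2.6309
G1 X0.00 Y0.00 E3.1198

At z = 0.56 mm: the cube (footprint 23×10.5) is included at this height. The outline is a single polygon with 4 vertices. Extrusion per mm of travel: 0.4 × 0.28 / (π × 0.875²) = 0.046564. Accumulating E over each segment gives final E = 3.1198.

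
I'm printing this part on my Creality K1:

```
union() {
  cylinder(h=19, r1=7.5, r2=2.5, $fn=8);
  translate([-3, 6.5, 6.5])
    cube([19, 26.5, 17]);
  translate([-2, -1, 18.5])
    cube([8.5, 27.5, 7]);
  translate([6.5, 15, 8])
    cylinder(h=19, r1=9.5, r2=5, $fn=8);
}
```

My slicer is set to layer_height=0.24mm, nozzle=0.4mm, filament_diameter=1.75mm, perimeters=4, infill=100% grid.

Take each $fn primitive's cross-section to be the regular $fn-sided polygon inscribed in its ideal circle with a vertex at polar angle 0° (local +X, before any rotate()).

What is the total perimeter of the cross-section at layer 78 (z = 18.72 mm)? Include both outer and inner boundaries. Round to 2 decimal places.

At z = 18.72 mm: the cone contributes a regular 8-gon of circumradius 2.574 (interpolated between r1=7.5 and r2=2.5 at t=0.985) (perimeter = 2·8·2.574·sin(180°/8) = 15.76 mm); the cube at (-3, 6.5) (footprint 19×26.5) is included at this height (perimeter 91.00 mm); the cube at (-2, -1) is present — its section is the full 8.5×27.5 rectangle (perimeter 72.00 mm); the cone at (6.5, 15) contributes a regular 8-gon of circumradius 6.961 (interpolated between r1=9.5 and r2=5 at t=0.564) (perimeter = 2·8·6.961·sin(180°/8) = 42.62 mm); Taking the union: the regions partially overlap (shared area 320.39 mm²), so the edge portions inside another operand are dropped and the merged outline is re-measured after clipping — boundary = 107.75 mm. Overall, the cross-section is a single solid region. Total boundary length (outer) = 107.75 mm.

107.75 mm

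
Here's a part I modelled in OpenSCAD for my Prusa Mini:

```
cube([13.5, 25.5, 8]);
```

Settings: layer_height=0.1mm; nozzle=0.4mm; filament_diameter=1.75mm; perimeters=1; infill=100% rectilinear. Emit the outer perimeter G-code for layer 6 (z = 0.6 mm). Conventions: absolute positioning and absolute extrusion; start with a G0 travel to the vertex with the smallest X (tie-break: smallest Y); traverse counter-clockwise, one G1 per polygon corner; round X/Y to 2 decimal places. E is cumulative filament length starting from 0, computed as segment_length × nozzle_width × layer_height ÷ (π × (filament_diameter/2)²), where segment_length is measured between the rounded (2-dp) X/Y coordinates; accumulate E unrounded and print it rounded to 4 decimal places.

G0 X0.00 Y0.00 Z0.60
G1 X13.50 Y0.00 E0.2245
G1 X13.50 Y25.50 E0.6486
G1 X0.00 Y25.50 E0.8731
G1 X0.00 Y0.00 E1.2971

At z = 0.6 mm: the 13.5×25.5 cube contributes its full rectangle. The outline is a single polygon with 4 vertices. Extrusion per mm of travel: 0.4 × 0.1 / (π × 0.875²) = 0.016630. Accumulating E over each segment gives final E = 1.2971.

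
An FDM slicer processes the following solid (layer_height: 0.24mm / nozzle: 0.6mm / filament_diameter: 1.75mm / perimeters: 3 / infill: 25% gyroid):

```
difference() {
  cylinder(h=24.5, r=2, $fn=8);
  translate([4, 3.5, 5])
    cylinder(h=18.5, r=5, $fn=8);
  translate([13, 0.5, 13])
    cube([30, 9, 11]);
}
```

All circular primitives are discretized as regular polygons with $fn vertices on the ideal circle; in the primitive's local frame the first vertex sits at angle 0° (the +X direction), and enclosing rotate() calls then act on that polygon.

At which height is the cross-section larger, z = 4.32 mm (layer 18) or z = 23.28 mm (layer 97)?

layer 18 (z = 4.32 mm)

Layer 18 (z = 4.32): the r=2 cylinder contributes a regular 8-gon of circumradius 2 (area = (8/2)·2.000²·sin(360°/8) = 11.31 mm²); the cylinder at (4, 3.5) is not intersected at this z (z outside [5, 23.5]); the cube at (13, 0.5) is absent (z outside [13, 24]); After the difference (first − rest): none of the subtracted shapes is present at this height, so the r=2 cylinder is unchanged — area = 11.31 mm². So its area = 11.31 mm². Layer 97 (z = 23.28): the cylinder: section is a regular 8-gon, circumradius r=2 (area = (8/2)·2.000²·sin(360°/8) = 11.31 mm²); the r=5 cylinder at (4, 3.5) gives a regular 8-gon of circumradius 5 (constant along its height) (area = (8/2)·5.000²·sin(360°/8) = 70.71 mm²); the cube at (13, 0.5) is present — its section is the full 30×9 rectangle (area 270.00 mm²); Subtracting the remaining from the first: starting from the r=2 cylinder (11.31 mm²), the r=5 cylinder at (4, 3.5) partially overlaps it — only the 3.20 mm² overlap (of its 70.71 mm²) is removed, clipping the outline; the 30×9 cube at (13, 0.5) misses the remaining region (no effect) — area = 8.12 mm². So its area = 8.12 mm². Layer 18 is larger (11.31 vs 8.12 mm²).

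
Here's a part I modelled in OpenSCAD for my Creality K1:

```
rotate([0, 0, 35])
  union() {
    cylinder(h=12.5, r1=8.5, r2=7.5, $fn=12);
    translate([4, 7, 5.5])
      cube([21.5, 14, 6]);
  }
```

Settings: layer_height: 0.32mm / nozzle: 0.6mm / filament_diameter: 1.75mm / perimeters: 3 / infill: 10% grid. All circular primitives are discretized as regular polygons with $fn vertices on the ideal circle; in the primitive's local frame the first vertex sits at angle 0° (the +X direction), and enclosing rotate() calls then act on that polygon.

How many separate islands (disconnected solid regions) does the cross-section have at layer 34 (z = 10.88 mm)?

At z = 10.88 mm: the cone (r1=8.5→r2=7.5) has section circumradius 7.630 here — a regular 12-gon; the cube at (4, 7) (footprint 21.5×14) is included at this height; Taking the union: the 2 present regions are separate (no shared area or edge), so areas and boundary lengths simply add and each stays a separate island — 2 connected regions; (whole slice rotated 35° about Z — lengths, areas and connectivity unchanged). Overall, the cross-section has 2 separate islands. Island count = 2.

2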